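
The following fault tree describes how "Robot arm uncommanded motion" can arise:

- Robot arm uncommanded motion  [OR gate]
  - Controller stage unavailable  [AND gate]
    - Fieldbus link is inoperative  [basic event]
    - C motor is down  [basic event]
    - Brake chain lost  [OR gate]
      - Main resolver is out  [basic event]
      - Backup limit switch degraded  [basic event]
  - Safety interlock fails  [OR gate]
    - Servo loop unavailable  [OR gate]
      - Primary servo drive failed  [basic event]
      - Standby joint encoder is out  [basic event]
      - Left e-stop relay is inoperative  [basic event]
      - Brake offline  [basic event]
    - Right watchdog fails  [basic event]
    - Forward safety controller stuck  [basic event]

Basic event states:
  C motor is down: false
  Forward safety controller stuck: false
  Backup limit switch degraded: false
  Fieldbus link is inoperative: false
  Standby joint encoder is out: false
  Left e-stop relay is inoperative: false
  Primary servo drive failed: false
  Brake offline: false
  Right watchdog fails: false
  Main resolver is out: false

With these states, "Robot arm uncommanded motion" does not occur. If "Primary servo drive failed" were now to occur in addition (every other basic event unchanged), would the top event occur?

Yes

Counterfactual: set "Primary servo drive failed" to occurred.
Brake chain lost [OR]: Main resolver is out=not, Backup limit switch degraded=not → no input occurs → does not occur.
Controller stage unavailable [AND]: Fieldbus link is inoperative=not, C motor is down=not, Brake chain lost=not → not all inputs occur → does not occur.
Servo loop unavailable [OR]: Primary servo drive failed=occurs, Standby joint encoder is out=not, Left e-stop relay is inoperative=not, Brake offline=not → at least one input occurs → occurs.
Safety interlock fails [OR]: Servo loop unavailable=occurs, Right watchdog fails=not, Forward safety controller stuck=not → at least one input occurs → occurs.
Robot arm uncommanded motion [OR]: Controller stage unavailable=not, Safety interlock fails=occurs → at least one input occurs → occurs.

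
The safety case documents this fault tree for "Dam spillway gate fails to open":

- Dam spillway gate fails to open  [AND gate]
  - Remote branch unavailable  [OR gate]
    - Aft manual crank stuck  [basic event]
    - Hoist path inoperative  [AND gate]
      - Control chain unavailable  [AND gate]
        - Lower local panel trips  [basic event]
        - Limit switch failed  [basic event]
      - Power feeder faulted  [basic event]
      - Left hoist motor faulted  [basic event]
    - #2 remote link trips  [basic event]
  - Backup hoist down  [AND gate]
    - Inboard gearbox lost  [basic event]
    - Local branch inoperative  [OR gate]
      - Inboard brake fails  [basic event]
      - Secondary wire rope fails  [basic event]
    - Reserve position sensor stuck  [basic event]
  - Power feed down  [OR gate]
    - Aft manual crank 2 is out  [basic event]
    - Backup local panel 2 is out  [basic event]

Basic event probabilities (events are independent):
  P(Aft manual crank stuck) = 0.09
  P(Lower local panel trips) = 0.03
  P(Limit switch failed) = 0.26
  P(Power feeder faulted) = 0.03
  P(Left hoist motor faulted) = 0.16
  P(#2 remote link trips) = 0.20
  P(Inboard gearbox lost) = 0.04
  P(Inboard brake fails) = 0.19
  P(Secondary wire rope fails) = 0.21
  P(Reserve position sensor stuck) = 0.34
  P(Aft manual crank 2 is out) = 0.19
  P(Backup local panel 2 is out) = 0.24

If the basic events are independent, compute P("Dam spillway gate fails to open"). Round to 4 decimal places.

P(Control chain unavailable) [AND] = 0.03 × 0.26 = 0.007800
P(Hoist path inoperative) [AND] = 0.007800 × 0.03 × 0.16 = 0.000037
P(Remote branch unavailable) [OR] = 1 − (1−0.09) × (1−0.000037) × (1−0.20) = 0.272027
P(Local branch inoperative) [OR] = 1 − (1−0.19) × (1−0.21) = 0.360100
P(Backup hoist down) [AND] = 0.04 × 0.360100 × 0.34 = 0.004897
P(Power feed down) [OR] = 1 − (1−0.19) × (1−0.24) = 0.384400
P(Dam spillway gate fails to open) [AND] = 0.272027 × 0.004897 × 0.384400 = 0.000512
Rounded to 4 decimal places: P(Dam spillway gate fails to open) ≈ 0.0005.

0.0005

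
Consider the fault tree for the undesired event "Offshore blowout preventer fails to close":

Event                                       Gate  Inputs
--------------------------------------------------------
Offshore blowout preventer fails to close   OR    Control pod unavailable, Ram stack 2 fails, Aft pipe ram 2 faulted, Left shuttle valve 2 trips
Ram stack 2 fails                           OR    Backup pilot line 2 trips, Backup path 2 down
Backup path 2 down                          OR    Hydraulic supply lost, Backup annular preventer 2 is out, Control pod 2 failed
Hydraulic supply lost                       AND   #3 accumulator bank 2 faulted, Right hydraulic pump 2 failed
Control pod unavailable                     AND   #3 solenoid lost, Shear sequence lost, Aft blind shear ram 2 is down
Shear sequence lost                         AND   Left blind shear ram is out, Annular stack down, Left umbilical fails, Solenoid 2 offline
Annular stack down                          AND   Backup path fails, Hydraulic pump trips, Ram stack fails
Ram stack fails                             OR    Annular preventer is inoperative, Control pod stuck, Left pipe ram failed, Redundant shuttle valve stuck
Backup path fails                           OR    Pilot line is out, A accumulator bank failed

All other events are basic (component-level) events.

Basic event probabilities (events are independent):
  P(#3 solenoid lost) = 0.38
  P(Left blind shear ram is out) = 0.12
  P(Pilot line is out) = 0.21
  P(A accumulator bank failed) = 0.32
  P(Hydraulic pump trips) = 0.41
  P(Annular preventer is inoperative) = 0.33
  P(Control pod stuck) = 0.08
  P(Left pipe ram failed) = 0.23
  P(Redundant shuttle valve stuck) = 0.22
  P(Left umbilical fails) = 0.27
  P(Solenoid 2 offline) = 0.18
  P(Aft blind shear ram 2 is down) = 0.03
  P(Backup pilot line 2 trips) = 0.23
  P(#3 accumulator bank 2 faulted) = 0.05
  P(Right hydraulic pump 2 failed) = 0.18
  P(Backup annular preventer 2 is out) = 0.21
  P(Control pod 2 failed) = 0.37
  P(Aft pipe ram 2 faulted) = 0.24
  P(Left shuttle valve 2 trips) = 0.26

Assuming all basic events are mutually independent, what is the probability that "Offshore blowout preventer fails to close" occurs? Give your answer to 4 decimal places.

P(Backup path fails) [OR] = 1 − (1−0.21) × (1−0.32) = 0.462800
P(Ram stack fails) [OR] = 1 − (1−0.33) × (1−0.08) × (1−0.23) × (1−0.22) = 0.629790
P(Annular stack down) [AND] = 0.462800 × 0.41 × 0.629790 = 0.119501
P(Shear sequence lost) [AND] = 0.12 × 0.119501 × 0.27 × 0.18 = 0.000697
P(Control pod unavailable) [AND] = 0.38 × 0.000697 × 0.03 = 0.000008
P(Hydraulic supply lost) [AND] = 0.05 × 0.18 = 0.009000
P(Backup path 2 down) [OR] = 1 − (1−0.009000) × (1−0.21) × (1−0.37) = 0.506779
P(Ram stack 2 fails) [OR] = 1 − (1−0.23) × (1−0.506779) = 0.620220
P(Offshore blowout preventer fails to close) [OR] = 1 − (1−0.000008) × (1−0.620220) × (1−0.24) × (1−0.26) = 0.786413
Rounded to 4 decimal places: P(Offshore blowout preventer fails to close) ≈ 0.7864.

0.7864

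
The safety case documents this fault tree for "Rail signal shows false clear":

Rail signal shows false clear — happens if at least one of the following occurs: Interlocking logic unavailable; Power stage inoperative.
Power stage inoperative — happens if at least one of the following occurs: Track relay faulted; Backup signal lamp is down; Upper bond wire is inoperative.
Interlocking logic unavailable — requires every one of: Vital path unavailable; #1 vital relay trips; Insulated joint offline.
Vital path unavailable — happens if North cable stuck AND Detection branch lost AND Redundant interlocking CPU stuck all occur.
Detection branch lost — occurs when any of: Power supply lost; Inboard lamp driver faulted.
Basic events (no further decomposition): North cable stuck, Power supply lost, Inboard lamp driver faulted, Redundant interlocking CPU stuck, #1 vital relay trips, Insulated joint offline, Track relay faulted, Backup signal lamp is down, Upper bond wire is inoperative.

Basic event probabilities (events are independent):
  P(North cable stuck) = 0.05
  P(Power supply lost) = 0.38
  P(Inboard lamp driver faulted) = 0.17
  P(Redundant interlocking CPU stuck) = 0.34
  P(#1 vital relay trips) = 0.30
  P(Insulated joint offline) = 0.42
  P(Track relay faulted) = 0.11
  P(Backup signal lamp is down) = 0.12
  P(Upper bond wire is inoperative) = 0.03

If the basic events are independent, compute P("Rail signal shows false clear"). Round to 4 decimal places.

P(Detection branch lost) [OR] = 1 − (1−0.38) × (1−0.17) = 0.485400
P(Vital path unavailable) [AND] = 0.05 × 0.485400 × 0.34 = 0.008252
P(Interlocking logic unavailable) [AND] = 0.008252 × 0.30 × 0.42 = 0.001040
P(Power stage inoperative) [OR] = 1 − (1−0.11) × (1−0.12) × (1−0.03) = 0.240296
P(Rail signal shows false clear) [OR] = 1 − (1−0.001040) × (1−0.240296) = 0.241086
Rounded to 4 decimal places: P(Rail signal shows false clear) ≈ 0.2411.

0.2411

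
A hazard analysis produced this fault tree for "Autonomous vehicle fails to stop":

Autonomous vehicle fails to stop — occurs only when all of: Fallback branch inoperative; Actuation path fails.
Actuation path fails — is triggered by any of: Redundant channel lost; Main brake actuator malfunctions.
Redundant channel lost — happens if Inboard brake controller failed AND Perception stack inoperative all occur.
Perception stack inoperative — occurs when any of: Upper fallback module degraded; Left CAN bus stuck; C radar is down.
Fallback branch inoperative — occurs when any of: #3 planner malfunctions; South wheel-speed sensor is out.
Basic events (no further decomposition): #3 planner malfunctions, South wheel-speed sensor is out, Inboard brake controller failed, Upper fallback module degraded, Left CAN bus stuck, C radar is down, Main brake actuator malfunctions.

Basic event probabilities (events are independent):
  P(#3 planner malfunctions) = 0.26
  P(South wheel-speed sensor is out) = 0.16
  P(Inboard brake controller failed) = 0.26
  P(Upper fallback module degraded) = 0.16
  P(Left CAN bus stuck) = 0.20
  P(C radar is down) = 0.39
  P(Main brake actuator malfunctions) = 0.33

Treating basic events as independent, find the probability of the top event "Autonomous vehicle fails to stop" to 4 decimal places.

P(Fallback branch inoperative) [OR] = 1 − (1−0.26) × (1−0.16) = 0.378400
P(Perception stack inoperative) [OR] = 1 − (1−0.16) × (1−0.20) × (1−0.39) = 0.590080
P(Redundant channel lost) [AND] = 0.26 × 0.590080 = 0.153421
P(Actuation path fails) [OR] = 1 − (1−0.153421) × (1−0.33) = 0.432792
P(Autonomous vehicle fails to stop) [AND] = 0.378400 × 0.432792 = 0.163768
Rounded to 4 decimal places: P(Autonomous vehicle fails to stop) ≈ 0.1638.

0.1638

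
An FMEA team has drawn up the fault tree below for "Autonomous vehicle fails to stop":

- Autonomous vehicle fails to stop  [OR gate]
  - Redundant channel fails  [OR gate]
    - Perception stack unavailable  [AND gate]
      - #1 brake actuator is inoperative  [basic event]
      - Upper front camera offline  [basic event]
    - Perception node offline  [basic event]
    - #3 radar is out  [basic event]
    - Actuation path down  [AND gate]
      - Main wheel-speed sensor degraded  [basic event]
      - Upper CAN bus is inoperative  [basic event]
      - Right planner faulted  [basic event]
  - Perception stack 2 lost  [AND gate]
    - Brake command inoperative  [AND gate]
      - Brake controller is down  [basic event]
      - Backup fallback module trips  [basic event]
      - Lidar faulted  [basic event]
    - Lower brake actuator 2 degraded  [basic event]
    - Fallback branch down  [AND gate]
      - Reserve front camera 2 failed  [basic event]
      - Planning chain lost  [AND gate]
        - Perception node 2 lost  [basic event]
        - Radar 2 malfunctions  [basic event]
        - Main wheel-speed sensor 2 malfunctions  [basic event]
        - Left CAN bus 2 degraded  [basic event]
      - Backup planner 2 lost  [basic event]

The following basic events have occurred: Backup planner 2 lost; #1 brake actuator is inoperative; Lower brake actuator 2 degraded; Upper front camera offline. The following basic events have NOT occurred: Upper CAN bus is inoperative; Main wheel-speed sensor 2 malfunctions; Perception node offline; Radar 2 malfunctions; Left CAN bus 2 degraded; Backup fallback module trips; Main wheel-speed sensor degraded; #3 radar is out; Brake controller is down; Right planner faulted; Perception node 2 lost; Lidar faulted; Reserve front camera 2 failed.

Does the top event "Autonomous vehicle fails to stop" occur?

Yes

Perception stack unavailable [AND]: #1 brake actuator is inoperative=occurs, Upper front camera offline=occurs → all inputs occur → occurs.
Actuation path down [AND]: Main wheel-speed sensor degraded=not, Upper CAN bus is inoperative=not, Right planner faulted=not → not all inputs occur → does not occur.
Redundant channel fails [OR]: Perception stack unavailable=occurs, Perception node offline=not, #3 radar is out=not, Actuation path down=not → at least one input occurs → occurs.
Brake command inoperative [AND]: Brake controller is down=not, Backup fallback module trips=not, Lidar faulted=not → not all inputs occur → does not occur.
Planning chain lost [AND]: Perception node 2 lost=not, Radar 2 malfunctions=not, Main wheel-speed sensor 2 malfunctions=not, Left CAN bus 2 degraded=not → not all inputs occur → does not occur.
Fallback branch down [AND]: Reserve front camera 2 failed=not, Planning chain lost=not, Backup planner 2 lost=occurs → not all inputs occur → does not occur.
Perception stack 2 lost [AND]: Brake command inoperative=not, Lower brake actuator 2 degraded=occurs, Fallback branch down=not → not all inputs occur → does not occur.
Autonomous vehicle fails to stop [OR]: Redundant channel fails=occurs, Perception stack 2 lost=not → at least one input occurs → occurs.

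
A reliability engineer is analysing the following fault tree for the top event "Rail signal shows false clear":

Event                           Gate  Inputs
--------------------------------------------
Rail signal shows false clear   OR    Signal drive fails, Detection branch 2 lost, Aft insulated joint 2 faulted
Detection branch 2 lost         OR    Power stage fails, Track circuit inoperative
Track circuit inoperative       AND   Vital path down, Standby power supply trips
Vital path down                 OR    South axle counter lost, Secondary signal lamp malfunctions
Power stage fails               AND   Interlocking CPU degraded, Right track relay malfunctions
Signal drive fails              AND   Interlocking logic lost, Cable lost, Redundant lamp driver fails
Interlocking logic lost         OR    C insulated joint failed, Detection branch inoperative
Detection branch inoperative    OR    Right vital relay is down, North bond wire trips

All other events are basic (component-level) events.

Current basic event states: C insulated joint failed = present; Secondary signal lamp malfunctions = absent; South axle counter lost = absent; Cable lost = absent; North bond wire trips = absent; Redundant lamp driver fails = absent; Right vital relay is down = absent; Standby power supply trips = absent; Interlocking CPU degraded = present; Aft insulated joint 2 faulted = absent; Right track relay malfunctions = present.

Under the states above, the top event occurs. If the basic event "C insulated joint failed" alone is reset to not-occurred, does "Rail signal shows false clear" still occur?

Yes

Counterfactual: set "C insulated joint failed" to not occurred.
Detection branch inoperative [OR]: Right vital relay is down=not, North bond wire trips=not → no input occurs → does not occur.
Interlocking logic lost [OR]: C insulated joint failed=not, Detection branch inoperative=not → no input occurs → does not occur.
Signal drive fails [AND]: Interlocking logic lost=not, Cable lost=not, Redundant lamp driver fails=not → not all inputs occur → does not occur.
Power stage fails [AND]: Interlocking CPU degraded=occurs, Right track relay malfunctions=occurs → all inputs occur → occurs.
Vital path down [OR]: South axle counter lost=not, Secondary signal lamp malfunctions=not → no input occurs → does not occur.
Track circuit inoperative [AND]: Vital path down=not, Standby power supply trips=not → not all inputs occur → does not occur.
Detection branch 2 lost [OR]: Power stage fails=occurs, Track circuit inoperative=not → at least one input occurs → occurs.
Rail signal shows false clear [OR]: Signal drive fails=not, Detection branch 2 lost=occurs, Aft insulated joint 2 faulted=not → at least one input occurs → occurs.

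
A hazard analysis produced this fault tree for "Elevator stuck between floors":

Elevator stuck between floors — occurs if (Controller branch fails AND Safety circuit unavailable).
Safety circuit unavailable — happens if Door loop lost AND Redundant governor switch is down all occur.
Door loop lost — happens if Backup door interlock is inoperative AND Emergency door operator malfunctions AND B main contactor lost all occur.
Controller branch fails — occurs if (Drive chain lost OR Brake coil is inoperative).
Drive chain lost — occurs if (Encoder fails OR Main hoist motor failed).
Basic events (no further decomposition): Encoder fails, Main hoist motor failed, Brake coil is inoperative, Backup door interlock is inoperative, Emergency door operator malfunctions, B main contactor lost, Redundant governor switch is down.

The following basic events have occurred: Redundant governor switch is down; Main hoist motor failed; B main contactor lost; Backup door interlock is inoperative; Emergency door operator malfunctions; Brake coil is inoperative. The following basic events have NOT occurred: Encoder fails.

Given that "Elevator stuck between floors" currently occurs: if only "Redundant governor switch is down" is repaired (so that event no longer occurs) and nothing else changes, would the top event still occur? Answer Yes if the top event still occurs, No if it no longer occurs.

No

Counterfactual: set "Redundant governor switch is down" to not occurred.
Drive chain lost [OR]: Encoder fails=not, Main hoist motor failed=occurs → at least one input occurs → occurs.
Controller branch fails [OR]: Drive chain lost=occurs, Brake coil is inoperative=occurs → at least one input occurs → occurs.
Door loop lost [AND]: Backup door interlock is inoperative=occurs, Emergency door operator malfunctions=occurs, B main contactor lost=occurs → all inputs occur → occurs.
Safety circuit unavailable [AND]: Door loop lost=occurs, Redundant governor switch is down=not → not all inputs occur → does not occur.
Elevator stuck between floors [AND]: Controller branch fails=occurs, Safety circuit unavailable=not → not all inputs occur → does not occur.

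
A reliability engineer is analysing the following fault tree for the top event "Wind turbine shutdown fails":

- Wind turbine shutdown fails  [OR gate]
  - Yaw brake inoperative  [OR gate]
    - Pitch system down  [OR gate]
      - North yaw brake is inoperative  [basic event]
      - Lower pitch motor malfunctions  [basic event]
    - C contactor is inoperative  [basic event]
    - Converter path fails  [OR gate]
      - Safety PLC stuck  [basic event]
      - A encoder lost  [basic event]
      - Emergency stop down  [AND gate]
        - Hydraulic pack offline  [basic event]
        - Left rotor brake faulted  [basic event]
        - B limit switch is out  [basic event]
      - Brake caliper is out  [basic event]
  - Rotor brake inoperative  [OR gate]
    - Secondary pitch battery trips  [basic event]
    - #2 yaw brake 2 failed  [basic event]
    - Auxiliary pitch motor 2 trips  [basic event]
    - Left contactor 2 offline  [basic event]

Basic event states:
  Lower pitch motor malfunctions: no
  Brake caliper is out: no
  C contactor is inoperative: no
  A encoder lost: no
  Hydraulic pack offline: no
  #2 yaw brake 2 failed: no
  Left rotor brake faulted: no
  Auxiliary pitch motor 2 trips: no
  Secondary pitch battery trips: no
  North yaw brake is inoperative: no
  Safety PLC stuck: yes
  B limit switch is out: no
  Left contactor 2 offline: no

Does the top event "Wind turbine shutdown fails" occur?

Yes

Pitch system down [OR]: North yaw brake is inoperative=not, Lower pitch motor malfunctions=not → no input occurs → does not occur.
Emergency stop down [AND]: Hydraulic pack offline=not, Left rotor brake faulted=not, B limit switch is out=not → not all inputs occur → does not occur.
Converter path fails [OR]: Safety PLC stuck=occurs, A encoder lost=not, Emergency stop down=not, Brake caliper is out=not → at least one input occurs → occurs.
Yaw brake inoperative [OR]: Pitch system down=not, C contactor is inoperative=not, Converter path fails=occurs → at least one input occurs → occurs.
Rotor brake inoperative [OR]: Secondary pitch battery trips=not, #2 yaw brake 2 failed=not, Auxiliary pitch motor 2 trips=not, Left contactor 2 offline=not → no input occurs → does not occur.
Wind turbine shutdown fails [OR]: Yaw brake inoperative=occurs, Rotor brake inoperative=not → at least one input occurs → occurs.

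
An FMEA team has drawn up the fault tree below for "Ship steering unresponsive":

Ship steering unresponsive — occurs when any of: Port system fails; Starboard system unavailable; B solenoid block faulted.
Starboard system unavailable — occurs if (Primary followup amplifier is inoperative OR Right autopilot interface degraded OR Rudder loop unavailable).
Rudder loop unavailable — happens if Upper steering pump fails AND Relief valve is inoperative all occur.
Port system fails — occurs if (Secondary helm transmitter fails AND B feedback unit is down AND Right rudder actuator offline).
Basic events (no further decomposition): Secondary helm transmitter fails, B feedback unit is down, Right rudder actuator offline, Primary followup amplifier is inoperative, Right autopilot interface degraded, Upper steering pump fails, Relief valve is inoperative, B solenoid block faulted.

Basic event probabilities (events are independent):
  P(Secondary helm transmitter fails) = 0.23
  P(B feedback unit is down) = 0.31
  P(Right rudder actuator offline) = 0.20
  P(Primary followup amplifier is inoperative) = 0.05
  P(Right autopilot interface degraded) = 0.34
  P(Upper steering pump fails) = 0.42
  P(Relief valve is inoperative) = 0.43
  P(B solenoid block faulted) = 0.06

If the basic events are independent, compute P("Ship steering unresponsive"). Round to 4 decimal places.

0.5239

P(Port system fails) [AND] = 0.23 × 0.31 × 0.20 = 0.014260
P(Rudder loop unavailable) [AND] = 0.42 × 0.43 = 0.180600
P(Starboard system unavailable) [OR] = 1 − (1−0.05) × (1−0.34) × (1−0.180600) = 0.486236
P(Ship steering unresponsive) [OR] = 1 − (1−0.014260) × (1−0.486236) × (1−0.06) = 0.523949
Rounded to 4 decimal places: P(Ship steering unresponsive) ≈ 0.5239.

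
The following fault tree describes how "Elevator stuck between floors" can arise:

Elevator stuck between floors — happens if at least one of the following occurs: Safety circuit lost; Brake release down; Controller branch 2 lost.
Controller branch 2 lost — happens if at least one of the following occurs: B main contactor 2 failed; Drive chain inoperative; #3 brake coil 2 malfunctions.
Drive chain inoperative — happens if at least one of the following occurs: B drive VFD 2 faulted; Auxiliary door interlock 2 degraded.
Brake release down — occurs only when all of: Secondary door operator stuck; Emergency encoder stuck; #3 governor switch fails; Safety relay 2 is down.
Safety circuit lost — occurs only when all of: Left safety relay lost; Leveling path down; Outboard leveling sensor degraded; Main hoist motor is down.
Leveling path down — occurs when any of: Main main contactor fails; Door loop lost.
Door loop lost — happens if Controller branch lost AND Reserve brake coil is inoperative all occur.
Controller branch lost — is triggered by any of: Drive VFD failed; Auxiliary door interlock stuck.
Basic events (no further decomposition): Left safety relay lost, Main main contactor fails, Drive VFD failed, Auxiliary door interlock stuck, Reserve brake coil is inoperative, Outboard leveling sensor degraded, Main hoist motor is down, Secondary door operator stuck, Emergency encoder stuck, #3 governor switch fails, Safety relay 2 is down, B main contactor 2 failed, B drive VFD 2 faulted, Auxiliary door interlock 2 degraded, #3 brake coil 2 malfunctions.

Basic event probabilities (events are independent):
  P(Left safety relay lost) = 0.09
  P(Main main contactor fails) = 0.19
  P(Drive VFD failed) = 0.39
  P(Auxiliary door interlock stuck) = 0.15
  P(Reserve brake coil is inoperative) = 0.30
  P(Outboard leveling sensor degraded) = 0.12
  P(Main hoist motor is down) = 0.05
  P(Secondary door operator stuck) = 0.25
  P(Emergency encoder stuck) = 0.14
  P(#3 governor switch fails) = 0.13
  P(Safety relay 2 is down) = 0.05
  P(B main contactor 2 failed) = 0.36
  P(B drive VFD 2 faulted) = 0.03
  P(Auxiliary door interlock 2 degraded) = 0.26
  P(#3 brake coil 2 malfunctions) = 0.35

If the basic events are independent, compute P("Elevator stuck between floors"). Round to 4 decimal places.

0.7015

P(Controller branch lost) [OR] = 1 − (1−0.39) × (1−0.15) = 0.481500
P(Door loop lost) [AND] = 0.481500 × 0.30 = 0.144450
P(Leveling path down) [OR] = 1 − (1−0.19) × (1−0.144450) = 0.307005
P(Safety circuit lost) [AND] = 0.09 × 0.307005 × 0.12 × 0.05 = 0.000166
P(Brake release down) [AND] = 0.25 × 0.14 × 0.13 × 0.05 = 0.000228
P(Drive chain inoperative) [OR] = 1 − (1−0.03) × (1−0.26) = 0.282200
P(Controller branch 2 lost) [OR] = 1 − (1−0.36) × (1−0.282200) × (1−0.35) = 0.701395
P(Elevator stuck between floors) [OR] = 1 − (1−0.000166) × (1−0.000228) × (1−0.701395) = 0.701513
Rounded to 4 decimal places: P(Elevator stuck between floors) ≈ 0.7015.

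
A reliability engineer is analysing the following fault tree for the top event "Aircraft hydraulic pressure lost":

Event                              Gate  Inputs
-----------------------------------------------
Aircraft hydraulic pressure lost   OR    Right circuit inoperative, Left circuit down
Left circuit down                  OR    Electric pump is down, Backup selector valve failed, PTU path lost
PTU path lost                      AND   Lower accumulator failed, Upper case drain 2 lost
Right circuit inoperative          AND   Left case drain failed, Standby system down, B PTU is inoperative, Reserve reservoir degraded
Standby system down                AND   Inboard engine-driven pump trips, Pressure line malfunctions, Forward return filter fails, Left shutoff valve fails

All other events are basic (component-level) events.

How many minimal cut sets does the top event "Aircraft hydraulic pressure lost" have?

4

Standby system down [AND]: one cut set from each child combined → 1 × 1 × 1 × 1 = 1 cut set(s).
Right circuit inoperative [AND]: one cut set from each child combined → 1 × 1 × 1 × 1 = 1 cut set(s).
PTU path lost [AND]: one cut set from each child combined → 1 × 1 = 1 cut set(s).
Left circuit down [OR]: union of children's cut sets → 3 cut set(s).
Aircraft hydraulic pressure lost [OR]: union of children's cut sets → 4 cut set(s).
Minimal cut sets: {B PTU is inoperative, Forward return filter fails, Inboard engine-driven pump trips, Left case drain failed, Left shutoff valve fails, Pressure line malfunctions, Reserve reservoir degraded}; {Electric pump is down}; {Backup selector valve failed}; {Lower accumulator failed, Upper case drain 2 lost}.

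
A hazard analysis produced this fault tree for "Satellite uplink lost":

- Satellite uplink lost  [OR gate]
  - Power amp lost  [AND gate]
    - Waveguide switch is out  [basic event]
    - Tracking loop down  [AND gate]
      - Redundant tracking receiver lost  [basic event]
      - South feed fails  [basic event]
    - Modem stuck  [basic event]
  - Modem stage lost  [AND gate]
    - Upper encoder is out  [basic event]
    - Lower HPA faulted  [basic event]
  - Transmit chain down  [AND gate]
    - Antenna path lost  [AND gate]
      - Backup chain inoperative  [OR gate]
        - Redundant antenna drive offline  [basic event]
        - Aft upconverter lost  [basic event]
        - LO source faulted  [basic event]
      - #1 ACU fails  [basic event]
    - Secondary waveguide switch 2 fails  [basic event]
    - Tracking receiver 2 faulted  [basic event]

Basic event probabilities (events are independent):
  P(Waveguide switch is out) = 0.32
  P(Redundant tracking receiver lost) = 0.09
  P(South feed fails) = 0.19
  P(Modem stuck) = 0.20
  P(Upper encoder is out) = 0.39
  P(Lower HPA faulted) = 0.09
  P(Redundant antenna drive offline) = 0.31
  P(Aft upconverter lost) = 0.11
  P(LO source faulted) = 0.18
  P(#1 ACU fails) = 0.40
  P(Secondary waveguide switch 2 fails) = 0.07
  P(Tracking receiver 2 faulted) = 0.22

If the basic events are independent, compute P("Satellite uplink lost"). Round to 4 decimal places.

P(Tracking loop down) [AND] = 0.09 × 0.19 = 0.017100
P(Power amp lost) [AND] = 0.32 × 0.017100 × 0.20 = 0.001094
P(Modem stage lost) [AND] = 0.39 × 0.09 = 0.035100
P(Backup chain inoperative) [OR] = 1 − (1−0.31) × (1−0.11) × (1−0.18) = 0.496438
P(Antenna path lost) [AND] = 0.496438 × 0.40 = 0.198575
P(Transmit chain down) [AND] = 0.198575 × 0.07 × 0.22 = 0.003058
P(Satellite uplink lost) [OR] = 1 − (1−0.001094) × (1−0.035100) × (1−0.003058) = 0.039103
Rounded to 4 decimal places: P(Satellite uplink lost) ≈ 0.0391.

0.0391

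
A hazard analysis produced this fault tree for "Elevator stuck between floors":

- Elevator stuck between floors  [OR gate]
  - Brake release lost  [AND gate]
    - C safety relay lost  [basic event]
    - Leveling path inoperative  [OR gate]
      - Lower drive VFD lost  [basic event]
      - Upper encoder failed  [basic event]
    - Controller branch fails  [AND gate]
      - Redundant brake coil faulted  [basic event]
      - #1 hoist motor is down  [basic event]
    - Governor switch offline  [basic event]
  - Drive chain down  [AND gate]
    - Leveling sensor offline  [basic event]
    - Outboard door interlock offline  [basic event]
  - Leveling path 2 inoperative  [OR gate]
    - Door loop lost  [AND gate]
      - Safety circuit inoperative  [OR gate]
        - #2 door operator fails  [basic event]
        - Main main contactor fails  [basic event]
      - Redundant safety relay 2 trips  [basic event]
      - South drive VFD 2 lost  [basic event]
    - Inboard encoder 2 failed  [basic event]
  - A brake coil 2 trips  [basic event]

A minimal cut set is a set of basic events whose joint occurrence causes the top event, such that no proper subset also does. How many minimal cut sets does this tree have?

Leveling path inoperative [OR]: union of children's cut sets → 2 cut set(s).
Controller branch fails [AND]: one cut set from each child combined → 1 × 1 = 1 cut set(s).
Brake release lost [AND]: one cut set from each child combined → 1 × 2 × 1 × 1 = 2 cut set(s).
Drive chain down [AND]: one cut set from each child combined → 1 × 1 = 1 cut set(s).
Safety circuit inoperative [OR]: union of children's cut sets → 2 cut set(s).
Door loop lost [AND]: one cut set from each child combined → 2 × 1 × 1 = 2 cut set(s).
Leveling path 2 inoperative [OR]: union of children's cut sets → 3 cut set(s).
Elevator stuck between floors [OR]: union of children's cut sets → 7 cut set(s).
Minimal cut sets: {#1 hoist motor is down, C safety relay lost, Governor switch offline, Lower drive VFD lost, Redundant brake coil faulted}; {#1 hoist motor is down, C safety relay lost, Governor switch offline, Redundant brake coil faulted, Upper encoder failed}; {Leveling sensor offline, Outboard door interlock offline}; {#2 door operator fails, Redundant safety relay 2 trips, South drive VFD 2 lost}; {Main main contactor fails, Redundant safety relay 2 trips, South drive VFD 2 lost}; {Inboard encoder 2 failed}; {A brake coil 2 trips}.

7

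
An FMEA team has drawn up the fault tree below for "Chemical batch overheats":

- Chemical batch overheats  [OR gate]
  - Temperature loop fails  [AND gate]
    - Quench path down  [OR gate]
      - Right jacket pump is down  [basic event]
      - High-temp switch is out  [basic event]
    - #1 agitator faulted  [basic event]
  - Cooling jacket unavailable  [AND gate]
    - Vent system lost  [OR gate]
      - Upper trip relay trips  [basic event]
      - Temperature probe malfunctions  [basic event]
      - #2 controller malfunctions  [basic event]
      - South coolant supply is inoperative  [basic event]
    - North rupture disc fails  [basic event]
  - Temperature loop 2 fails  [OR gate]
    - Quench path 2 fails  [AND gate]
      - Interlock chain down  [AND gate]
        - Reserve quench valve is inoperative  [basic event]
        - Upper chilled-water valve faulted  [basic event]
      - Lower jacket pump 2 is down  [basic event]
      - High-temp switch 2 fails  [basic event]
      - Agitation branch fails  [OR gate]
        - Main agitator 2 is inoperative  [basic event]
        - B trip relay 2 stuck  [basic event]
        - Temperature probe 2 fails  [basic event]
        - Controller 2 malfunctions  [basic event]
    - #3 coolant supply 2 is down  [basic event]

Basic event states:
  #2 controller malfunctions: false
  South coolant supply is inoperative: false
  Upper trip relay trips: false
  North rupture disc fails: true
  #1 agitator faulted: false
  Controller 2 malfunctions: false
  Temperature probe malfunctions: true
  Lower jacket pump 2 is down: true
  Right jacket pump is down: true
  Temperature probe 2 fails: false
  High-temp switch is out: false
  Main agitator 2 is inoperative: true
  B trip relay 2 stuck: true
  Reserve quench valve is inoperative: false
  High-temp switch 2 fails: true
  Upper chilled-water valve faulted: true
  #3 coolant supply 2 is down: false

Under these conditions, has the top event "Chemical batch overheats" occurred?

Yes

Quench path down [OR]: Right jacket pump is down=occurs, High-temp switch is out=not → at least one input occurs → occurs.
Temperature loop fails [AND]: Quench path down=occurs, #1 agitator faulted=not → not all inputs occur → does not occur.
Vent system lost [OR]: Upper trip relay trips=not, Temperature probe malfunctions=occurs, #2 controller malfunctions=not, South coolant supply is inoperative=not → at least one input occurs → occurs.
Cooling jacket unavailable [AND]: Vent system lost=occurs, North rupture disc fails=occurs → all inputs occur → occurs.
Interlock chain down [AND]: Reserve quench valve is inoperative=not, Upper chilled-water valve faulted=occurs → not all inputs occur → does not occur.
Agitation branch fails [OR]: Main agitator 2 is inoperative=occurs, B trip relay 2 stuck=occurs, Temperature probe 2 fails=not, Controller 2 malfunctions=not → at least one input occurs → occurs.
Quench path 2 fails [AND]: Interlock chain down=not, Lower jacket pump 2 is down=occurs, High-temp switch 2 fails=occurs, Agitation branch fails=occurs → not all inputs occur → does not occur.
Temperature loop 2 fails [OR]: Quench path 2 fails=not, #3 coolant supply 2 is down=not → no input occurs → does not occur.
Chemical batch overheats [OR]: Temperature loop fails=not, Cooling jacket unavailable=occurs, Temperature loop 2 fails=not → at least one input occurs → occurs.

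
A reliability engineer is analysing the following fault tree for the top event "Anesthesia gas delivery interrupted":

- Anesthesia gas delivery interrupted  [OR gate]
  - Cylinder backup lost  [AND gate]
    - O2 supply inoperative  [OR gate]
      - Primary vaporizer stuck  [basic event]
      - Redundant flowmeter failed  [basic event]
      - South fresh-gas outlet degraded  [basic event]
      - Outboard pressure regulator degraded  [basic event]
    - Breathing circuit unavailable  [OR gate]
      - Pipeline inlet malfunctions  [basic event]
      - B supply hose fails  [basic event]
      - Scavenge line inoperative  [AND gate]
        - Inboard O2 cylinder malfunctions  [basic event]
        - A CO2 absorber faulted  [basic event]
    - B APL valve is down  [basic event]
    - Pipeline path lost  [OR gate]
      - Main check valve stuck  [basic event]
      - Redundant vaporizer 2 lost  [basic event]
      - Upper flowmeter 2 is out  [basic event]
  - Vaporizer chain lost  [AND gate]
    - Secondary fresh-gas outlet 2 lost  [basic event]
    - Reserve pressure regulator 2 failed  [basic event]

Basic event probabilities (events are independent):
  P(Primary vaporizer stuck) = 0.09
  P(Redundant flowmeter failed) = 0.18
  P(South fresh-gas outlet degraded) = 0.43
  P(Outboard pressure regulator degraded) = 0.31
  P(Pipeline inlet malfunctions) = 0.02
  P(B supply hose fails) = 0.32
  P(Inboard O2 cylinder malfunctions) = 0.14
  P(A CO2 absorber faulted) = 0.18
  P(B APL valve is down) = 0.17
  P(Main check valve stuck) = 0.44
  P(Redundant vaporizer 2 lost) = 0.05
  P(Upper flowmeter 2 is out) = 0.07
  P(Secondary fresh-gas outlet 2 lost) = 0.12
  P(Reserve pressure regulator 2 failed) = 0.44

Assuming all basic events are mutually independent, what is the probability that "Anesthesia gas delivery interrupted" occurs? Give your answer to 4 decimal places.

0.0729

P(O2 supply inoperative) [OR] = 1 − (1−0.09) × (1−0.18) × (1−0.43) × (1−0.31) = 0.706520
P(Scavenge line inoperative) [AND] = 0.14 × 0.18 = 0.025200
P(Breathing circuit unavailable) [OR] = 1 − (1−0.02) × (1−0.32) × (1−0.025200) = 0.350393
P(Pipeline path lost) [OR] = 1 − (1−0.44) × (1−0.05) × (1−0.07) = 0.505240
P(Cylinder backup lost) [AND] = 0.706520 × 0.350393 × 0.17 × 0.505240 = 0.021263
P(Vaporizer chain lost) [AND] = 0.12 × 0.44 = 0.052800
P(Anesthesia gas delivery interrupted) [OR] = 1 − (1−0.021263) × (1−0.052800) = 0.072940
Rounded to 4 decimal places: P(Anesthesia gas delivery interrupted) ≈ 0.0729.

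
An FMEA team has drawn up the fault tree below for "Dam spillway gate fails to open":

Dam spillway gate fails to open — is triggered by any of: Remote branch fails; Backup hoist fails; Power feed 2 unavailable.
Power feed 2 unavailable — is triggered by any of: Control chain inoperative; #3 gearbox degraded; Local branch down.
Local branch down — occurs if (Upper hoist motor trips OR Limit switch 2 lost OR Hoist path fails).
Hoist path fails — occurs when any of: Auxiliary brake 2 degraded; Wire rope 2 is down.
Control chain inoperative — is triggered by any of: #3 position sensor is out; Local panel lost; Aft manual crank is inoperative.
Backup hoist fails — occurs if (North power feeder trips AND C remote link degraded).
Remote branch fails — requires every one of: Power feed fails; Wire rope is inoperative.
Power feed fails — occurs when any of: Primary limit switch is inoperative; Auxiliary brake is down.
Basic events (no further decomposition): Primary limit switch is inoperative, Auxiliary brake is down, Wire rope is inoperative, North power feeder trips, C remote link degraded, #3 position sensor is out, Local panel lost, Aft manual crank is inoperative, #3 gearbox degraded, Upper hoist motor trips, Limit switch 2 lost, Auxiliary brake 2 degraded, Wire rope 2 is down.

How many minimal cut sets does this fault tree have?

Power feed fails [OR]: union of children's cut sets → 2 cut set(s).
Remote branch fails [AND]: one cut set from each child combined → 2 × 1 = 2 cut set(s).
Backup hoist fails [AND]: one cut set from each child combined → 1 × 1 = 1 cut set(s).
Control chain inoperative [OR]: union of children's cut sets → 3 cut set(s).
Hoist path fails [OR]: union of children's cut sets → 2 cut set(s).
Local branch down [OR]: union of children's cut sets → 4 cut set(s).
Power feed 2 unavailable [OR]: union of children's cut sets → 8 cut set(s).
Dam spillway gate fails to open [OR]: union of children's cut sets → 11 cut set(s).

11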